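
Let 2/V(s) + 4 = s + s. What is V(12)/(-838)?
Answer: -1/8380 ≈ -0.00011933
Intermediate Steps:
V(s) = 2/(-4 + 2*s) (V(s) = 2/(-4 + (s + s)) = 2/(-4 + 2*s))
V(12)/(-838) = 1/((-838)*(-2 + 12)) = -1/838/10 = -1/838*⅒ = -1/8380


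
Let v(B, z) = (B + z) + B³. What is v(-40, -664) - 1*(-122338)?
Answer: 57634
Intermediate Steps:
v(B, z) = B + z + B³
v(-40, -664) - 1*(-122338) = (-40 - 664 + (-40)³) - 1*(-122338) = (-40 - 664 - 64000) + 122338 = -64704 + 122338 = 57634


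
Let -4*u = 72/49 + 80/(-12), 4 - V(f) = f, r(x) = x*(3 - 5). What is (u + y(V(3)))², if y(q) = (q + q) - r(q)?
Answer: 606841/21609 ≈ 28.083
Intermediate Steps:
r(x) = -2*x (r(x) = x*(-2) = -2*x)
V(f) = 4 - f
y(q) = 4*q (y(q) = (q + q) - (-2)*q = 2*q + 2*q = 4*q)
u = 191/147 (u = -(72/49 + 80/(-12))/4 = -(72*(1/49) + 80*(-1/12))/4 = -(72/49 - 20/3)/4 = -¼*(-764/147) = 191/147 ≈ 1.2993)
(u + y(V(3)))² = (191/147 + 4*(4 - 1*3))² = (191/147 + 4*(4 - 3))² = (191/147 + 4*1)² = (191/147 + 4)² = (779/147)² = 606841/21609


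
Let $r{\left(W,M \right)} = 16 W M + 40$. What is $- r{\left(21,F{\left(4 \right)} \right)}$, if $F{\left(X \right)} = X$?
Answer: $-1384$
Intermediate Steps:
$r{\left(W,M \right)} = 40 + 16 M W$ ($r{\left(W,M \right)} = 16 M W + 40 = 40 + 16 M W$)
$- r{\left(21,F{\left(4 \right)} \right)} = - (40 + 16 \cdot 4 \cdot 21) = - (40 + 1344) = \left(-1\right) 1384 = -1384$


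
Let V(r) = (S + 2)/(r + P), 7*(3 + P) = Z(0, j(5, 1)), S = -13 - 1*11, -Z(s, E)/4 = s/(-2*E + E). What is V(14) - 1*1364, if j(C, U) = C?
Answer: -1366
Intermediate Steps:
Z(s, E) = 4*s/E (Z(s, E) = -4*s/(-2*E + E) = -4*s/((-E)) = -4*s*(-1/E) = -(-4)*s/E = 4*s/E)
S = -24 (S = -13 - 11 = -24)
P = -3 (P = -3 + (4*0/5)/7 = -3 + (4*0*(1/5))/7 = -3 + (1/7)*0 = -3 + 0 = -3)
V(r) = -22/(-3 + r) (V(r) = (-24 + 2)/(r - 3) = -22/(-3 + r))
V(14) - 1*1364 = -22/(-3 + 14) - 1*1364 = -22/11 - 1364 = -22*1/11 - 1364 = -2 - 1364 = -1366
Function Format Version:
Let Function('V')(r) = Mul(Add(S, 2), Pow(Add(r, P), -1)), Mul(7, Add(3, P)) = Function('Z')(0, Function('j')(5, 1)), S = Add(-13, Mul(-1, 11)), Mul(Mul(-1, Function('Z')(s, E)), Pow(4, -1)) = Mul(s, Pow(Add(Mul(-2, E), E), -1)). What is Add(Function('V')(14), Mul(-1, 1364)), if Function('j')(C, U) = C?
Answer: -1366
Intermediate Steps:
Function('Z')(s, E) = Mul(4, s, Pow(E, -1)) (Function('Z')(s, E) = Mul(-4, Mul(s, Pow(Add(Mul(-2, E), E), -1))) = Mul(-4, Mul(s, Pow(Mul(-1, E), -1))) = Mul(-4, Mul(s, Mul(-1, Pow(E, -1)))) = Mul(-4, Mul(-1, s, Pow(E, -1))) = Mul(4, s, Pow(E, -1)))
S = -24 (S = Add(-13, -11) = -24)
P = -3 (P = Add(-3, Mul(Rational(1, 7), Mul(4, 0, Pow(5, -1)))) = Add(-3, Mul(Rational(1, 7), Mul(4, 0, Rational(1, 5)))) = Add(-3, Mul(Rational(1, 7), 0)) = Add(-3, 0) = -3)
Function('V')(r) = Mul(-22, Pow(Add(-3, r), -1)) (Function('V')(r) = Mul(Add(-24, 2), Pow(Add(r, -3), -1)) = Mul(-22, Pow(Add(-3, r), -1)))
Add(Function('V')(14), Mul(-1, 1364)) = Add(Mul(-22, Pow(Add(-3, 14), -1)), Mul(-1, 1364)) = Add(Mul(-22, Pow(11, -1)), -1364) = Add(Mul(-22, Rational(1, 11)), -1364) = Add(-2, -1364) = -1366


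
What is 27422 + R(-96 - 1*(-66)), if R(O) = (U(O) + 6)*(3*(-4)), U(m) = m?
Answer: 27710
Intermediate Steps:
R(O) = -72 - 12*O (R(O) = (O + 6)*(3*(-4)) = (6 + O)*(-12) = -72 - 12*O)
27422 + R(-96 - 1*(-66)) = 27422 + (-72 - 12*(-96 - 1*(-66))) = 27422 + (-72 - 12*(-96 + 66)) = 27422 + (-72 - 12*(-30)) = 27422 + (-72 + 360) = 27422 + 288 = 27710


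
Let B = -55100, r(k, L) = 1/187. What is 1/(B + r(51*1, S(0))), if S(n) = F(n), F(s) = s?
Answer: -187/10303699 ≈ -1.8149e-5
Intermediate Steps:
S(n) = n
r(k, L) = 1/187
1/(B + r(51*1, S(0))) = 1/(-55100 + 1/187) = 1/(-10303699/187) = -187/10303699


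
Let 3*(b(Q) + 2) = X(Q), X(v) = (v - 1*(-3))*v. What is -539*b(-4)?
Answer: 1078/3 ≈ 359.33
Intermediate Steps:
X(v) = v*(3 + v) (X(v) = (v + 3)*v = (3 + v)*v = v*(3 + v))
b(Q) = -2 + Q*(3 + Q)/3 (b(Q) = -2 + (Q*(3 + Q))/3 = -2 + Q*(3 + Q)/3)
-539*b(-4) = -539*(-2 + (1/3)*(-4)*(3 - 4)) = -539*(-2 + (1/3)*(-4)*(-1)) = -539*(-2 + 4/3) = -539*(-2/3) = 1078/3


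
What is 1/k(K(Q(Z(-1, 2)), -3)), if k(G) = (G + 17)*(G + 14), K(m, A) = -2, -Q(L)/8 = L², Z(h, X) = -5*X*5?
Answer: 1/180 ≈ 0.0055556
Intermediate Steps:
Z(h, X) = -25*X
Q(L) = -8*L²
k(G) = (14 + G)*(17 + G) (k(G) = (17 + G)*(14 + G) = (14 + G)*(17 + G))
1/k(K(Q(Z(-1, 2)), -3)) = 1/(238 + (-2)² + 31*(-2)) = 1/(238 + 4 - 62) = 1/180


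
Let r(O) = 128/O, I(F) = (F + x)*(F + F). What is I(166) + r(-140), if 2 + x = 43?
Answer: 2405308/35 ≈ 68723.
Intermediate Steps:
x = 41 (x = -2 + 43 = 41)
I(F) = 2*F*(41 + F) (I(F) = (F + 41)*(F + F) = (41 + F)*(2*F) = 2*F*(41 + F))
I(166) + r(-140) = 2*166*(41 + 166) + 128/(-140) = 2*166*207 + 128*(-1/140) = 68724 - 32/35 = 2405308/35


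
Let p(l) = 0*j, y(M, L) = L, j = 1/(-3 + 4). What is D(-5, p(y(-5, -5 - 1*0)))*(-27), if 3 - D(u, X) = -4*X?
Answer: -81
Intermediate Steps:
j = 1 (j = 1/1 = 1)
p(l) = 0 (p(l) = 0*1 = 0)
D(u, X) = 3 + 4*X (D(u, X) = 3 - (-4)*X = 3 + 4*X)
D(-5, p(y(-5, -5 - 1*0)))*(-27) = (3 + 4*0)*(-27) = (3 + 0)*(-27) = 3*(-27) = -81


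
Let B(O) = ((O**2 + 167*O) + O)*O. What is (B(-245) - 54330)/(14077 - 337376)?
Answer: 4676255/323299 ≈ 14.464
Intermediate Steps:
B(O) = O*(O**2 + 168*O) (B(O) = (O**2 + 168*O)*O = O*(O**2 + 168*O))
(B(-245) - 54330)/(14077 - 337376) = ((-245)**2*(168 - 245) - 54330)/(14077 - 337376) = (60025*(-77) - 54330)/(-323299) = (-4621925 - 54330)*(-1/323299) = -4676255*(-1/323299) = 4676255/323299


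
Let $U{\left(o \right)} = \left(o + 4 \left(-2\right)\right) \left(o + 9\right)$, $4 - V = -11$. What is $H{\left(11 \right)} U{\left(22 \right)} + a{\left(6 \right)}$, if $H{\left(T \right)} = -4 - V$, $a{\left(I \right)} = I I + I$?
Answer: $-8204$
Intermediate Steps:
$V = 15$ ($V = 4 - -11 = 4 + 11 = 15$)
$a{\left(I \right)} = I + I^{2}$ ($a{\left(I \right)} = I^{2} + I = I + I^{2}$)
$H{\left(T \right)} = -19$ ($H{\left(T \right)} = -4 - 15 = -19$)
$U{\left(o \right)} = \left(-8 + o\right) \left(9 + o\right)$ ($U{\left(o \right)} = \left(o - 8\right) \left(9 + o\right) = \left(-8 + o\right) \left(9 + o\right)$)
$H{\left(11 \right)} U{\left(22 \right)} + a{\left(6 \right)} = - 19 \left(-72 + 22 + 22^{2}\right) + 6 \left(1 + 6\right) = - 19 \left(-72 + 22 + 484\right) + 6 \cdot 7 = \left(-19\right) 434 + 42 = -8246 + 42 = -8204$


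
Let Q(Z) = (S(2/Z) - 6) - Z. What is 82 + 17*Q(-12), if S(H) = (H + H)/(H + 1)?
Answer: 886/5 ≈ 177.20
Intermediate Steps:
S(H) = 2*H/(1 + H) (S(H) = (2*H)/(1 + H) = 2*H/(1 + H))
Q(Z) = -6 - Z + 4/(Z*(1 + 2/Z)) (Q(Z) = (2*(2/Z)/(1 + 2/Z) - 6) - Z = (4/(Z*(1 + 2/Z)) - 6) - Z = (-6 + 4/(Z*(1 + 2/Z))) - Z = -6 - Z + 4/(Z*(1 + 2/Z)))
82 + 17*Q(-12) = 82 + 17*((4 - (2 - 12)*(6 - 12))/(2 - 12)) = 82 + 17*((4 - 1*(-10)*(-6))/(-10)) = 82 + 17*(-(4 - 60)/10) = 82 + 17*(-1/10*(-56)) = 82 + 17*(28/5) = 82 + 476/5 = 886/5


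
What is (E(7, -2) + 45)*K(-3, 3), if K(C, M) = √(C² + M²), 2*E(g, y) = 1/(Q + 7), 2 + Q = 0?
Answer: 1353*√2/10 ≈ 191.34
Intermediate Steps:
Q = -2 (Q = -2 + 0 = -2)
E(g, y) = ⅒ (E(g, y) = 1/(2*(-2 + 7)) = (½)/5 = (½)*(⅕) = ⅒)
(E(7, -2) + 45)*K(-3, 3) = (⅒ + 45)*√((-3)² + 3²) = 451*√(9 + 9)/10 = 451*√18/10 = 451*(3*√2)/10 = 1353*√2/10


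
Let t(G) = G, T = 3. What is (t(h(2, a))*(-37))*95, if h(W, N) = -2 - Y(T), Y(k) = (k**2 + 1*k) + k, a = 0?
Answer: 59755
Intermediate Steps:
Y(k) = k**2 + 2*k (Y(k) = (k**2 + k) + k = (k + k**2) + k = k**2 + 2*k)
h(W, N) = -17 (h(W, N) = -2 - 3*(2 + 3) = -2 - 3*5 = -2 - 1*15 = -2 - 15 = -17)
(t(h(2, a))*(-37))*95 = -17*(-37)*95 = 629*95 = 59755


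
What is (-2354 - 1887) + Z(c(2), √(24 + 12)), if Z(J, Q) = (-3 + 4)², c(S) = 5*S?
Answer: -4240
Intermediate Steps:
Z(J, Q) = 1 (Z(J, Q) = 1² = 1)
(-2354 - 1887) + Z(c(2), √(24 + 12)) = (-2354 - 1887) + 1 = -4241 + 1 = -4240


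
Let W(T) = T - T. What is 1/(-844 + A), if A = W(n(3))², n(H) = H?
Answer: -1/844 ≈ -0.0011848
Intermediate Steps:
W(T) = 0
A = 0 (A = 0² = 0)
1/(-844 + A) = 1/(-844 + 0) = 1/(-844) = -1/844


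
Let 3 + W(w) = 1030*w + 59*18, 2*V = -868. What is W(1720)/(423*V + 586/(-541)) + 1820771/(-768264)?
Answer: -114700983840553/9537848516784 ≈ -12.026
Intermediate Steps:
V = -434 (V = (1/2)*(-868) = -434)
W(w) = 1059 + 1030*w (W(w) = -3 + (1030*w + 59*18) = -3 + (1030*w + 1062) = -3 + (1062 + 1030*w) = 1059 + 1030*w)
W(1720)/(423*V + 586/(-541)) + 1820771/(-768264) = (1059 + 1030*1720)/(423*(-434) + 586/(-541)) + 1820771/(-768264) = (1059 + 1771600)/(-183582 + 586*(-1/541)) + 1820771*(-1/768264) = 1772659/(-183582 - 586/541) - 1820771/768264 = 1772659/(-99318448/541) - 1820771/768264 = 1772659*(-541/99318448) - 1820771/768264 = -959008519/99318448 - 1820771/768264 = -114700983840553/9537848516784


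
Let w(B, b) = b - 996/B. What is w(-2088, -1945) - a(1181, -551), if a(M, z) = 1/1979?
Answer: -669588887/344346 ≈ -1944.5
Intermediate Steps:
a(M, z) = 1/1979
w(-2088, -1945) - a(1181, -551) = (-1945 - 996/(-2088)) - 1*1/1979 = (-1945 - 996*(-1/2088)) - 1/1979 = (-1945 + 83/174) - 1/1979 = -338347/174 - 1/1979 = -669588887/344346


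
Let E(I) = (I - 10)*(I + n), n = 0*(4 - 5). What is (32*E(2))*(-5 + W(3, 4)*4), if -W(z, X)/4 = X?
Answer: 35328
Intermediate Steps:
W(z, X) = -4*X
n = 0 (n = 0*(-1) = 0)
E(I) = I*(-10 + I) (E(I) = (I - 10)*(I + 0) = (-10 + I)*I = I*(-10 + I))
(32*E(2))*(-5 + W(3, 4)*4) = (32*(2*(-10 + 2)))*(-5 - 4*4*4) = (32*(2*(-8)))*(-5 - 16*4) = (32*(-16))*(-5 - 64) = -512*(-69) = 35328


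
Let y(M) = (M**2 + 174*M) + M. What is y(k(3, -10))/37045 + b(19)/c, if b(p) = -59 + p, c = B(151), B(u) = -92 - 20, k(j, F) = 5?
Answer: 39565/103726 ≈ 0.38144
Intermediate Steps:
B(u) = -112
c = -112
y(M) = M**2 + 175*M
y(k(3, -10))/37045 + b(19)/c = (5*(175 + 5))/37045 + (-59 + 19)/(-112) = (5*180)*(1/37045) - 40*(-1/112) = 900*(1/37045) + 5/14 = 180/7409 + 5/14 = 39565/103726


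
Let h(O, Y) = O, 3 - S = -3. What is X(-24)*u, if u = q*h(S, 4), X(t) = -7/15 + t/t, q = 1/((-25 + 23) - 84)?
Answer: -8/215 ≈ -0.037209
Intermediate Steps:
S = 6 (S = 3 - 1*(-3) = 3 + 3 = 6)
q = -1/86 (q = 1/(-2 - 84) = 1/(-86) = -1/86 ≈ -0.011628)
X(t) = 8/15 (X(t) = -7*1/15 + 1 = -7/15 + 1 = 8/15)
u = -3/43 (u = -1/86*6 = -3/43 ≈ -0.069767)
X(-24)*u = (8/15)*(-3/43) = -8/215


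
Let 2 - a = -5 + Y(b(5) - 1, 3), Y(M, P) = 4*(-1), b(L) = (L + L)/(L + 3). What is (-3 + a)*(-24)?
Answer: -192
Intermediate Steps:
b(L) = 2*L/(3 + L) (b(L) = (2*L)/(3 + L) = 2*L/(3 + L))
Y(M, P) = -4
a = 11 (a = 2 - (-5 - 4) = 2 - 1*(-9) = 2 + 9 = 11)
(-3 + a)*(-24) = (-3 + 11)*(-24) = 8*(-24) = -192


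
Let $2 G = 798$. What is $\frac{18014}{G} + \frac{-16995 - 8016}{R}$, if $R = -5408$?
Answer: $\frac{107399101}{2157792} \approx 49.773$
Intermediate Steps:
$G = 399$ ($G = \frac{1}{2} \cdot 798 = 399$)
$\frac{18014}{G} + \frac{-16995 - 8016}{R} = \frac{18014}{399} + \frac{-16995 - 8016}{-5408} = 18014 \cdot \frac{1}{399} + \left(-16995 - 8016\right) \left(- \frac{1}{5408}\right) = \frac{18014}{399} - - \frac{25011}{5408} = \frac{18014}{399} + \frac{25011}{5408} = \frac{107399101}{2157792}$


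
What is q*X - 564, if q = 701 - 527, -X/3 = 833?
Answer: -435390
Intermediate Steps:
X = -2499 (X = -3*833 = -2499)
q = 174
q*X - 564 = 174*(-2499) - 564 = -434826 - 564 = -435390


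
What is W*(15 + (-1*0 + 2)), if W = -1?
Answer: -17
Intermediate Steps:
W*(15 + (-1*0 + 2)) = -(15 + (-1*0 + 2)) = -(15 + (0 + 2)) = -(15 + 2) = -1*17 = -17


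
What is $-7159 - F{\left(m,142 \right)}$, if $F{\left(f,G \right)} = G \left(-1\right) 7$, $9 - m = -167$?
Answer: $-6165$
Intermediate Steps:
$m = 176$ ($m = 9 - -167 = 9 + 167 = 176$)
$F{\left(f,G \right)} = - 7 G$ ($F{\left(f,G \right)} = - G 7 = - 7 G$)
$-7159 - F{\left(m,142 \right)} = -7159 - \left(-7\right) 142 = -7159 - -994 = -7159 + 994 = -6165$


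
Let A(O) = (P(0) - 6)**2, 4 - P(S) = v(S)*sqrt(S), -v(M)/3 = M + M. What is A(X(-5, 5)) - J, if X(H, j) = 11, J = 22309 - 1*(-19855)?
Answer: -42160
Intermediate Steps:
J = 42164 (J = 22309 + 19855 = 42164)
v(M) = -6*M (v(M) = -3*(M + M) = -6*M)
P(S) = 4 + 6*S**(3/2) (P(S) = 4 - (-6*S)*sqrt(S) = 4 - (-6)*S**(3/2) = 4 + 6*S**(3/2))
A(O) = 4 (A(O) = ((4 + 6*0**(3/2)) - 6)**2 = ((4 + 6*0) - 6)**2 = ((4 + 0) - 6)**2 = (4 - 6)**2 = (-2)**2 = 4)
A(X(-5, 5)) - J = 4 - 1*42164 = 4 - 42164 = -42160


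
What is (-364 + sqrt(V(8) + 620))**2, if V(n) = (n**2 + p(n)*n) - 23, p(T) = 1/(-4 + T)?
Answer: (364 - sqrt(663))**2 ≈ 1.1441e+5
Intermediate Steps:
V(n) = -23 + n**2 + n/(-4 + n) (V(n) = (n**2 + n/(-4 + n)) - 23 = -23 + n**2 + n/(-4 + n))
(-364 + sqrt(V(8) + 620))**2 = (-364 + sqrt((8 + (-23 + 8**2)*(-4 + 8))/(-4 + 8) + 620))**2 = (-364 + sqrt((8 + (-23 + 64)*4)/4 + 620))**2 = (-364 + sqrt((8 + 41*4)/4 + 620))**2 = (-364 + sqrt((8 + 164)/4 + 620))**2 = (-364 + sqrt((1/4)*172 + 620))**2 = (-364 + sqrt(43 + 620))**2 = (-364 + sqrt(663))**2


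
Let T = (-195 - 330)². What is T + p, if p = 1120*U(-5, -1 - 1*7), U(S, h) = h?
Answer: 266665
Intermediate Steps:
p = -8960 (p = 1120*(-1 - 1*7) = 1120*(-1 - 7) = 1120*(-8) = -8960)
T = 275625 (T = (-525)² = 275625)
T + p = 275625 - 8960 = 266665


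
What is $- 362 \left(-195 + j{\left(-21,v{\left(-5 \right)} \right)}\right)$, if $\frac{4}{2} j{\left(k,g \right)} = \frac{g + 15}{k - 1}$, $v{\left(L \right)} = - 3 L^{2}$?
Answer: $\frac{771060}{11} \approx 70096.0$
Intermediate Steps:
$j{\left(k,g \right)} = \frac{15 + g}{2 \left(-1 + k\right)}$ ($j{\left(k,g \right)} = \frac{\left(g + 15\right) \frac{1}{k - 1}}{2} = \frac{\left(15 + g\right) \frac{1}{-1 + k}}{2} = \frac{\frac{1}{-1 + k} \left(15 + g\right)}{2} = \frac{15 + g}{2 \left(-1 + k\right)}$)
$- 362 \left(-195 + j{\left(-21,v{\left(-5 \right)} \right)}\right) = - 362 \left(-195 + \frac{15 - 3 \left(-5\right)^{2}}{2 \left(-1 - 21\right)}\right) = - 362 \left(-195 + \frac{15 - 75}{2 \left(-22\right)}\right) = - 362 \left(-195 + \frac{1}{2} \left(- \frac{1}{22}\right) \left(15 - 75\right)\right) = - 362 \left(-195 + \frac{1}{2} \left(- \frac{1}{22}\right) \left(-60\right)\right) = - 362 \left(-195 + \frac{15}{11}\right) = \left(-362\right) \left(- \frac{2130}{11}\right) = \frac{771060}{11}$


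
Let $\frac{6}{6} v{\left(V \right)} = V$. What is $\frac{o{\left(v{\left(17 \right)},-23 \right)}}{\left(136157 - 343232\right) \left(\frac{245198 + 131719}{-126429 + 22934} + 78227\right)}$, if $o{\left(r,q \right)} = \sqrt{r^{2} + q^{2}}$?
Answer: $- \frac{20699 \sqrt{818}}{335284510843920} \approx -1.7657 \cdot 10^{-9}$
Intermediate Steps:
$v{\left(V \right)} = V$
$o{\left(r,q \right)} = \sqrt{q^{2} + r^{2}}$
$\frac{o{\left(v{\left(17 \right)},-23 \right)}}{\left(136157 - 343232\right) \left(\frac{245198 + 131719}{-126429 + 22934} + 78227\right)} = \frac{\sqrt{\left(-23\right)^{2} + 17^{2}}}{\left(136157 - 343232\right) \left(\frac{245198 + 131719}{-126429 + 22934} + 78227\right)} = \frac{\sqrt{529 + 289}}{\left(-207075\right) \left(\frac{376917}{-103495} + 78227\right)} = \frac{\sqrt{818}}{\left(-207075\right) \left(376917 \left(- \frac{1}{103495}\right) + 78227\right)} = \frac{\sqrt{818}}{\left(-207075\right) \left(- \frac{376917}{103495} + 78227\right)} = \frac{\sqrt{818}}{\left(-207075\right) \frac{8095726448}{103495}} = \frac{\sqrt{818}}{- \frac{335284510843920}{20699}} = \sqrt{818} \left(- \frac{20699}{335284510843920}\right) = - \frac{20699 \sqrt{818}}{335284510843920}$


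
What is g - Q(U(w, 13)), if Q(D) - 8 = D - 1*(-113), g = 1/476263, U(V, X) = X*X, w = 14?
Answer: -138116269/476263 ≈ -290.00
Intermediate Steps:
U(V, X) = X**2
g = 1/476263 ≈ 2.0997e-6
Q(D) = 121 + D (Q(D) = 8 + (D - 1*(-113)) = 8 + (D + 113) = 8 + (113 + D) = 121 + D)
g - Q(U(w, 13)) = 1/476263 - (121 + 13**2) = 1/476263 - (121 + 169) = 1/476263 - 1*290 = 1/476263 - 290 = -138116269/476263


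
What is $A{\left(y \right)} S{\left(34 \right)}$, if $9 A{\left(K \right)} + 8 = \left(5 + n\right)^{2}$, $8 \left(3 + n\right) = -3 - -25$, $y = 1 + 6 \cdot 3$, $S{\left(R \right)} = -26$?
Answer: $- \frac{3029}{72} \approx -42.069$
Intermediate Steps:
$y = 19$ ($y = 1 + 18 = 19$)
$n = - \frac{1}{4}$ ($n = -3 + \frac{-3 - -25}{8} = -3 + \frac{-3 + 25}{8} = -3 + \frac{1}{8} \cdot 22 = -3 + \frac{11}{4} = - \frac{1}{4} \approx -0.25$)
$A{\left(K \right)} = \frac{233}{144}$ ($A{\left(K \right)} = - \frac{8}{9} + \frac{\left(5 - \frac{1}{4}\right)^{2}}{9} = - \frac{8}{9} + \frac{\left(\frac{19}{4}\right)^{2}}{9} = - \frac{8}{9} + \frac{1}{9} \cdot \frac{361}{16} = - \frac{8}{9} + \frac{361}{144} = \frac{233}{144}$)
$A{\left(y \right)} S{\left(34 \right)} = \frac{233}{144} \left(-26\right) = - \frac{3029}{72}$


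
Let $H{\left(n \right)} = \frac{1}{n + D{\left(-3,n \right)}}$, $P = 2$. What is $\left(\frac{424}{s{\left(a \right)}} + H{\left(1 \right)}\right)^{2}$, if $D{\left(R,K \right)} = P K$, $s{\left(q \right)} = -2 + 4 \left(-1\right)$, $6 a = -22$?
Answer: $\frac{44521}{9} \approx 4946.8$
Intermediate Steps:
$a = - \frac{11}{3}$ ($a = \frac{1}{6} \left(-22\right) = - \frac{11}{3} \approx -3.6667$)
$s{\left(q \right)} = -6$ ($s{\left(q \right)} = -2 - 4 = -6$)
$D{\left(R,K \right)} = 2 K$
$H{\left(n \right)} = \frac{1}{3 n}$ ($H{\left(n \right)} = \frac{1}{n + 2 n} = \frac{1}{3 n}$)
$\left(\frac{424}{s{\left(a \right)}} + H{\left(1 \right)}\right)^{2} = \left(\frac{424}{-6} + \frac{1}{3 \cdot 1}\right)^{2} = \left(424 \left(- \frac{1}{6}\right) + \frac{1}{3} \cdot 1\right)^{2} = \left(- \frac{212}{3} + \frac{1}{3}\right)^{2} = \left(- \frac{211}{3}\right)^{2} = \frac{44521}{9}$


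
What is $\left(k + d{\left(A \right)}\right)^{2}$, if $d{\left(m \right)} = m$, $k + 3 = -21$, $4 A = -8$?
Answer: $676$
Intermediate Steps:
$A = -2$ ($A = \frac{1}{4} \left(-8\right) = -2$)
$k = -24$ ($k = -3 - 21 = -24$)
$\left(k + d{\left(A \right)}\right)^{2} = \left(-24 - 2\right)^{2} = \left(-26\right)^{2} = 676$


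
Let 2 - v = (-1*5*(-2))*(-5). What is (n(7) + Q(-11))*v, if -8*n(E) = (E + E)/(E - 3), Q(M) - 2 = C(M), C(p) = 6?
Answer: 1573/4 ≈ 393.25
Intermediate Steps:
Q(M) = 8 (Q(M) = 2 + 6 = 8)
v = 52 (v = 2 - -1*5*(-2)*(-5) = 2 - (-5*(-2))*(-5) = 2 - 10*(-5) = 2 - 1*(-50) = 2 + 50 = 52)
n(E) = -E/(4*(-3 + E)) (n(E) = -(E + E)/(8*(E - 3)) = -2*E/(8*(-3 + E)) = -E/(4*(-3 + E)))
(n(7) + Q(-11))*v = (-1*7/(-12 + 4*7) + 8)*52 = (-1*7/(-12 + 28) + 8)*52 = (-1*7/16 + 8)*52 = (-1*7*1/16 + 8)*52 = (-7/16 + 8)*52 = (121/16)*52 = 1573/4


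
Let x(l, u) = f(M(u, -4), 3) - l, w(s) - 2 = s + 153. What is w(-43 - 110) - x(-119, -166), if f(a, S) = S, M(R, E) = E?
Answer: -120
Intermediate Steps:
w(s) = 155 + s (w(s) = 2 + (s + 153) = 2 + (153 + s) = 155 + s)
x(l, u) = 3 - l
w(-43 - 110) - x(-119, -166) = (155 + (-43 - 110)) - (3 - 1*(-119)) = (155 - 153) - (3 + 119) = 2 - 1*122 = 2 - 122 = -120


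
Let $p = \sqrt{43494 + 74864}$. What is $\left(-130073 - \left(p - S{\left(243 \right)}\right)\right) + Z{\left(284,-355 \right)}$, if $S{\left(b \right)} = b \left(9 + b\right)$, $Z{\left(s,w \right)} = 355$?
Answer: $-68482 - \sqrt{118358} \approx -68826.0$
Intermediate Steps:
$p = \sqrt{118358} \approx 344.03$
$\left(-130073 - \left(p - S{\left(243 \right)}\right)\right) + Z{\left(284,-355 \right)} = \left(-130073 - \left(\sqrt{118358} - 243 \left(9 + 243\right)\right)\right) + 355 = \left(-130073 + \left(243 \cdot 252 - \sqrt{118358}\right)\right) + 355 = \left(-130073 + \left(61236 - \sqrt{118358}\right)\right) + 355 = \left(-68837 - \sqrt{118358}\right) + 355 = -68482 - \sqrt{118358}$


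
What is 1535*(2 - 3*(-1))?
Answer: 7675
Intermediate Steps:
1535*(2 - 3*(-1)) = 1535*(2 + 3) = 1535*5 = 7675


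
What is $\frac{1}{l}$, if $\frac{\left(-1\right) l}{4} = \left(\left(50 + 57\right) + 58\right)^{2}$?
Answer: $- \frac{1}{108900} \approx -9.1827 \cdot 10^{-6}$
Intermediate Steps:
$l = -108900$ ($l = - 4 \left(\left(50 + 57\right) + 58\right)^{2} = - 4 \left(107 + 58\right)^{2} = - 4 \cdot 165^{2} = \left(-4\right) 27225 = -108900$)
$\frac{1}{l} = \frac{1}{-108900} = - \frac{1}{108900}$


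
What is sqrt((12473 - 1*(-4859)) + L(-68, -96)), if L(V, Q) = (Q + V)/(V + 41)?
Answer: 4*sqrt(87774)/9 ≈ 131.67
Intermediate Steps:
L(V, Q) = (Q + V)/(41 + V)
sqrt((12473 - 1*(-4859)) + L(-68, -96)) = sqrt((12473 - 1*(-4859)) + (-96 - 68)/(41 - 68)) = sqrt((12473 + 4859) - 164/(-27)) = sqrt(17332 - 1/27*(-164)) = sqrt(17332 + 164/27) = sqrt(468128/27) = 4*sqrt(87774)/9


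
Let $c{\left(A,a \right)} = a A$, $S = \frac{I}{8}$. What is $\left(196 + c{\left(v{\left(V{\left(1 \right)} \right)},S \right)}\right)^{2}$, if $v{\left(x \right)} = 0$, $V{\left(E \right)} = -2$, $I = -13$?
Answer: $38416$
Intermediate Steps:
$S = - \frac{13}{8} \approx -1.625$
$c{\left(A,a \right)} = A a$
$\left(196 + c{\left(v{\left(V{\left(1 \right)} \right)},S \right)}\right)^{2} = \left(196 + 0 \left(- \frac{13}{8}\right)\right)^{2} = \left(196 + 0\right)^{2} = 196^{2} = 38416$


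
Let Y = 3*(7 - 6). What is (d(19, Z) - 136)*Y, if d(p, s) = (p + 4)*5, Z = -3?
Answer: -63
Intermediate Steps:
Y = 3 (Y = 3*1 = 3)
d(p, s) = 20 + 5*p (d(p, s) = (4 + p)*5 = 20 + 5*p)
(d(19, Z) - 136)*Y = ((20 + 5*19) - 136)*3 = ((20 + 95) - 136)*3 = (115 - 136)*3 = -21*3 = -63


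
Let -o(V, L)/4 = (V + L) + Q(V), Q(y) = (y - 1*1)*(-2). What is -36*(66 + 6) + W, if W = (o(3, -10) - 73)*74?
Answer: -4738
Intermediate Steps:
Q(y) = 2 - 2*y (Q(y) = (y - 1)*(-2) = (-1 + y)*(-2) = 2 - 2*y)
o(V, L) = -8 - 4*L + 4*V (o(V, L) = -4*((V + L) + (2 - 2*V)) = -4*((L + V) + (2 - 2*V)) = -4*(2 + L - V) = -8 - 4*L + 4*V)
W = -2146 (W = ((-8 - 4*(-10) + 4*3) - 73)*74 = ((-8 + 40 + 12) - 73)*74 = (44 - 73)*74 = -29*74 = -2146)
-36*(66 + 6) + W = -36*(66 + 6) - 2146 = -36*72 - 2146 = -2592 - 2146 = -4738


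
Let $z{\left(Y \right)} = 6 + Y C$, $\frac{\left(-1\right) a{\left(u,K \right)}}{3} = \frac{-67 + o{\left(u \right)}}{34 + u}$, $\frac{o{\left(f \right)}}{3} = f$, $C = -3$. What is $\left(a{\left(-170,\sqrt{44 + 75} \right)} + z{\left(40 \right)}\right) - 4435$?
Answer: $- \frac{620395}{136} \approx -4561.7$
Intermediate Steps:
$o{\left(f \right)} = 3 f$
$a{\left(u,K \right)} = - \frac{3 \left(-67 + 3 u\right)}{34 + u}$ ($a{\left(u,K \right)} = - 3 \frac{-67 + 3 u}{34 + u} = - \frac{3 \left(-67 + 3 u\right)}{34 + u}$)
$z{\left(Y \right)} = 6 - 3 Y$ ($z{\left(Y \right)} = 6 + Y \left(-3\right) = 6 - 3 Y$)
$\left(a{\left(-170,\sqrt{44 + 75} \right)} + z{\left(40 \right)}\right) - 4435 = \left(\frac{3 \left(67 - -510\right)}{34 - 170} + \left(6 - 120\right)\right) - 4435 = \left(\frac{3 \left(67 + 510\right)}{-136} + \left(6 - 120\right)\right) - 4435 = \left(3 \left(- \frac{1}{136}\right) 577 - 114\right) - 4435 = \left(- \frac{1731}{136} - 114\right) - 4435 = - \frac{17235}{136} - 4435 = - \frac{620395}{136}$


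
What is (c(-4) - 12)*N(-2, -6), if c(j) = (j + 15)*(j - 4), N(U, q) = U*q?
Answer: -1200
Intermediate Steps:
c(j) = (-4 + j)*(15 + j) (c(j) = (15 + j)*(-4 + j) = (-4 + j)*(15 + j))
(c(-4) - 12)*N(-2, -6) = ((-60 + (-4)² + 11*(-4)) - 12)*(-2*(-6)) = ((-60 + 16 - 44) - 12)*12 = (-88 - 12)*12 = -100*12 = -1200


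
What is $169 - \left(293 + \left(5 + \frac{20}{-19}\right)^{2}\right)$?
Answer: $- \frac{50389}{361} \approx -139.58$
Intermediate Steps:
$169 - \left(293 + \left(5 + \frac{20}{-19}\right)^{2}\right) = 169 - \left(293 + \left(5 + 20 \left(- \frac{1}{19}\right)\right)^{2}\right) = 169 - \left(293 + \left(5 - \frac{20}{19}\right)^{2}\right) = 169 - \left(293 + \left(\frac{75}{19}\right)^{2}\right) = 169 - \left(293 + \frac{5625}{361}\right) = 169 - \frac{111398}{361} = - \frac{50389}{361}$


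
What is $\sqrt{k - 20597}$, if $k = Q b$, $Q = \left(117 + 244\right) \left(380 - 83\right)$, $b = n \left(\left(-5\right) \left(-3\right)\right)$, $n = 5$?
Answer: $\sqrt{8020678} \approx 2832.1$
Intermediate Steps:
$b = 75$ ($b = 5 \left(\left(-5\right) \left(-3\right)\right) = 5 \cdot 15 = 75$)
$Q = 107217$ ($Q = 361 \cdot 297 = 107217$)
$k = 8041275$ ($k = 107217 \cdot 75 = 8041275$)
$\sqrt{k - 20597} = \sqrt{8041275 - 20597} = \sqrt{8020678}$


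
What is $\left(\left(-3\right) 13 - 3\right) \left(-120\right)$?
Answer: $5040$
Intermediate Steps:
$\left(\left(-3\right) 13 - 3\right) \left(-120\right) = \left(-39 - 3\right) \left(-120\right) = \left(-42\right) \left(-120\right) = 5040$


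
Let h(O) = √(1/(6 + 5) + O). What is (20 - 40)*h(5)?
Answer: -40*√154/11 ≈ -45.126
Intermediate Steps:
h(O) = √(1/11 + O)
(20 - 40)*h(5) = (20 - 40)*(√(11 + 121*5)/11) = -20*√(11 + 605)/11 = -20*√616/11 = -20*2*√154/11 = -40*√154/11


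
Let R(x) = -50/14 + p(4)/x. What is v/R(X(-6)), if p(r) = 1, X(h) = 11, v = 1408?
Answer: -27104/67 ≈ -404.54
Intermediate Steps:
R(x) = -25/7 + 1/x (R(x) = -50/14 + 1/x = -50*1/14 + 1/x = -25/7 + 1/x)
v/R(X(-6)) = 1408/(-25/7 + 1/11) = 1408/(-268/77) = 1408*(-77/268) = -27104/67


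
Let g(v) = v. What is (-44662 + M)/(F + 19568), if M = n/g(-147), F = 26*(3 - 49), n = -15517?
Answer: -6549797/2700684 ≈ -2.4252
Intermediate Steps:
F = -1196 (F = 26*(-46) = -1196)
M = 15517/147 (M = -15517/(-147) = -15517*(-1/147) = 15517/147 ≈ 105.56)
(-44662 + M)/(F + 19568) = (-44662 + 15517/147)/(-1196 + 19568) = -6549797/147/18372 = -6549797/147*1/18372 = -6549797/2700684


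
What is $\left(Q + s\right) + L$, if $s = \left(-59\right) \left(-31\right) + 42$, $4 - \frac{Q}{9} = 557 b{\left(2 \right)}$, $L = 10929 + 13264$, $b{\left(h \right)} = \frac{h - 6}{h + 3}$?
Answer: $\frac{150552}{5} \approx 30110.0$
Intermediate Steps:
$b{\left(h \right)} = \frac{-6 + h}{3 + h}$
$L = 24193$
$Q = \frac{20232}{5}$ ($Q = 36 - 9 \cdot 557 \frac{-6 + 2}{3 + 2} = 36 - 9 \cdot 557 \cdot \frac{1}{5} \left(-4\right) = 36 - 9 \cdot 557 \left(- \frac{4}{5}\right) = 36 - - \frac{20052}{5} = 36 + \frac{20052}{5} = \frac{20232}{5} \approx 4046.4$)
$s = 1871$ ($s = 1829 + 42 = 1871$)
$\left(Q + s\right) + L = \left(\frac{20232}{5} + 1871\right) + 24193 = \frac{29587}{5} + 24193 = \frac{150552}{5}$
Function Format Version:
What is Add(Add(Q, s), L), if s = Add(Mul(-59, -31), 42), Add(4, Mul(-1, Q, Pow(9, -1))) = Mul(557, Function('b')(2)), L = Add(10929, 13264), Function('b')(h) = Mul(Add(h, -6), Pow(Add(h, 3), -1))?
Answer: Rational(150552, 5) ≈ 30110.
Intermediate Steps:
Function('b')(h) = Mul(Pow(Add(3, h), -1), Add(-6, h)) (Function('b')(h) = Mul(Add(-6, h), Pow(Add(3, h), -1)) = Mul(Pow(Add(3, h), -1), Add(-6, h)))
L = 24193
Q = Rational(20232, 5) (Q = Add(36, Mul(-9, Mul(557, Mul(Pow(Add(3, 2), -1), Add(-6, 2))))) = Add(36, Mul(-9, Mul(557, Mul(Pow(5, -1), -4)))) = Add(36, Mul(-9, Mul(557, Mul(Rational(1, 5), -4)))) = Add(36, Mul(-9, Mul(557, Rational(-4, 5)))) = Add(36, Mul(-9, Rational(-2228, 5))) = Add(36, Rational(20052, 5)) = Rational(20232, 5) ≈ 4046.4)
s = 1871 (s = Add(1829, 42) = 1871)
Add(Add(Q, s), L) = Add(Add(Rational(20232, 5), 1871), 24193) = Add(Rational(29587, 5), 24193) = Rational(150552, 5)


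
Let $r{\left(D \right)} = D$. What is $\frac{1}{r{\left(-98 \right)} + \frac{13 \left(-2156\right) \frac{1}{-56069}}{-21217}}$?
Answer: $- \frac{1867529}{183017886} \approx -0.010204$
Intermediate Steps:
$\frac{1}{r{\left(-98 \right)} + \frac{13 \left(-2156\right) \frac{1}{-56069}}{-21217}} = \frac{1}{-98 + \frac{13 \left(-2156\right) \frac{1}{-56069}}{-21217}} = \frac{1}{-98 + \left(-28028\right) \left(- \frac{1}{56069}\right) \left(- \frac{1}{21217}\right)} = \frac{1}{-98 + \frac{2156}{4313} \left(- \frac{1}{21217}\right)} = \frac{1}{-98 - \frac{44}{1867529}} = \frac{1}{- \frac{183017886}{1867529}} = - \frac{1867529}{183017886}$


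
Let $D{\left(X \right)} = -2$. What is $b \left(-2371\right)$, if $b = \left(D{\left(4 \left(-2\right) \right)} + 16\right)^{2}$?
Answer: $-464716$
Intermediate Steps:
$b = 196$ ($b = \left(-2 + 16\right)^{2} = 14^{2} = 196$)
$b \left(-2371\right) = 196 \left(-2371\right) = -464716$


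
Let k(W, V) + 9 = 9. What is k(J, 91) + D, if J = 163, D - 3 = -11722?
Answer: -11719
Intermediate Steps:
D = -11719 (D = 3 - 11722 = -11719)
k(W, V) = 0 (k(W, V) = -9 + 9 = 0)
k(J, 91) + D = 0 - 11719 = -11719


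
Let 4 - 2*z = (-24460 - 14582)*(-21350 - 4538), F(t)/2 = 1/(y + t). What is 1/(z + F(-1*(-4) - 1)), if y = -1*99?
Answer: -48/24257263009 ≈ -1.9788e-9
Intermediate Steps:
y = -99
F(t) = 2/(-99 + t)
z = -505359646 (z = 2 - (-24460 - 14582)*(-21350 - 4538)/2 = 2 - (-19521)*(-25888) = 2 - 1/2*1010719296 = 2 - 505359648 = -505359646)
1/(z + F(-1*(-4) - 1)) = 1/(-505359646 + 2/(-99 + (-1*(-4) - 1))) = 1/(-505359646 + 2/(-99 + (4 - 1))) = 1/(-505359646 + 2/(-99 + 3)) = 1/(-505359646 + 2/(-96)) = 1/(-505359646 + 2*(-1/96)) = 1/(-505359646 - 1/48) = 1/(-24257263009/48) = -48/24257263009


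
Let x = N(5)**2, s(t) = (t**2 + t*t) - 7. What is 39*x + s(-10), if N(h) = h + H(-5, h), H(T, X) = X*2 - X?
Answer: 4093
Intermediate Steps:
H(T, X) = X (H(T, X) = 2*X - X = X)
N(h) = 2*h (N(h) = h + h = 2*h)
s(t) = -7 + 2*t**2 (s(t) = (t**2 + t**2) - 7 = 2*t**2 - 7 = -7 + 2*t**2)
x = 100 (x = (2*5)**2 = 10**2 = 100)
39*x + s(-10) = 39*100 + (-7 + 2*(-10)**2) = 3900 + (-7 + 2*100) = 3900 + (-7 + 200) = 3900 + 193 = 4093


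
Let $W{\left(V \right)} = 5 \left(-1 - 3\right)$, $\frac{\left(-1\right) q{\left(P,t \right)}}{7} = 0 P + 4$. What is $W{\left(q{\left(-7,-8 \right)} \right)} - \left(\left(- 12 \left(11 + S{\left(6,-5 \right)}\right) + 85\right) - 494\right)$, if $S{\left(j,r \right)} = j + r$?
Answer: $533$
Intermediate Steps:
$q{\left(P,t \right)} = -28$ ($q{\left(P,t \right)} = - 7 \left(0 P + 4\right) = - 7 \left(0 + 4\right) = \left(-7\right) 4 = -28$)
$W{\left(V \right)} = -20$ ($W{\left(V \right)} = 5 \left(-4\right) = -20$)
$W{\left(q{\left(-7,-8 \right)} \right)} - \left(\left(- 12 \left(11 + S{\left(6,-5 \right)}\right) + 85\right) - 494\right) = -20 - \left(\left(- 12 \left(11 + \left(6 - 5\right)\right) + 85\right) - 494\right) = -20 - \left(\left(- 12 \left(11 + 1\right) + 85\right) - 494\right) = -20 - \left(\left(\left(-12\right) 12 + 85\right) - 494\right) = -20 - \left(\left(-144 + 85\right) - 494\right) = -20 - \left(-59 - 494\right) = -20 - -553 = -20 + 553 = 533$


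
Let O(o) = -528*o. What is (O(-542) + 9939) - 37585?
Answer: 258530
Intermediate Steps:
(O(-542) + 9939) - 37585 = (-528*(-542) + 9939) - 37585 = (286176 + 9939) - 37585 = 296115 - 37585 = 258530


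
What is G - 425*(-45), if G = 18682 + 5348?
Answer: 43155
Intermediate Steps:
G = 24030
G - 425*(-45) = 24030 - 425*(-45) = 24030 - 1*(-19125) = 24030 + 19125 = 43155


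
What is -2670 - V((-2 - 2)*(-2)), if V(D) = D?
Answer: -2678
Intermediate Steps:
-2670 - V((-2 - 2)*(-2)) = -2670 - (-2 - 2)*(-2) = -2670 - (-4)*(-2) = -2670 - 1*8 = -2670 - 8 = -2678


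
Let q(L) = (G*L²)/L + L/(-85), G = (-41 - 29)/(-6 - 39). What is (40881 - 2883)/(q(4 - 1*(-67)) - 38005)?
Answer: -14534235/14494987 ≈ -1.0027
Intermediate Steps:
G = 14/9 (G = -70/(-45) = -70*(-1/45) = 14/9 ≈ 1.5556)
q(L) = 1181*L/765 (q(L) = (14*L²/9)/L + L/(-85) = 14*L/9 + L*(-1/85) = 14*L/9 - L/85 = 1181*L/765)
(40881 - 2883)/(q(4 - 1*(-67)) - 38005) = (40881 - 2883)/(1181*(4 - 1*(-67))/765 - 38005) = 37998/(1181*(4 + 67)/765 - 38005) = 37998/((1181/765)*71 - 38005) = 37998/(83851/765 - 38005) = 37998/(-28989974/765) = 37998*(-765/28989974) = -14534235/14494987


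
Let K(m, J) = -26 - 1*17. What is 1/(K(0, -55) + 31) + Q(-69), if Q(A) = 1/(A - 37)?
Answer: -59/636 ≈ -0.092767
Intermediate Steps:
K(m, J) = -43 (K(m, J) = -26 - 17 = -43)
Q(A) = 1/(-37 + A)
1/(K(0, -55) + 31) + Q(-69) = 1/(-43 + 31) + 1/(-37 - 69) = 1/(-12) + 1/(-106) = -1/12 - 1/106 = -59/636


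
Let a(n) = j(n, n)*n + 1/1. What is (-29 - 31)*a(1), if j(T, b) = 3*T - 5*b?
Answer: 60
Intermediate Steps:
j(T, b) = -5*b + 3*T
a(n) = 1 - 2*n² (a(n) = (-5*n + 3*n)*n + 1/1 = (-2*n)*n + 1 = -2*n² + 1 = 1 - 2*n²)
(-29 - 31)*a(1) = (-29 - 31)*(1 - 2*1²) = -60*(1 - 2*1) = -60*(1 - 2) = -60*(-1) = 60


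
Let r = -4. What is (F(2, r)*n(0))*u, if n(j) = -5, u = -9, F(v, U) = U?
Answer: -180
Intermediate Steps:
(F(2, r)*n(0))*u = -4*(-5)*(-9) = 20*(-9) = -180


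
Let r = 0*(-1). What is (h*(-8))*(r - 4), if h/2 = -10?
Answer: -640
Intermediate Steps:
h = -20 (h = 2*(-10) = -20)
r = 0
(h*(-8))*(r - 4) = (-20*(-8))*(0 - 4) = 160*(-4) = -640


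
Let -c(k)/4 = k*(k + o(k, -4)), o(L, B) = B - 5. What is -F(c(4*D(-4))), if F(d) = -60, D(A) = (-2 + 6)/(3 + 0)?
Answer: 60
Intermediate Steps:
o(L, B) = -5 + B
D(A) = 4/3
c(k) = -4*k*(-9 + k) (c(k) = -4*k*(k + (-5 - 4)) = -4*k*(k - 9) = -4*k*(-9 + k))
-F(c(4*D(-4))) = -1*(-60) = 60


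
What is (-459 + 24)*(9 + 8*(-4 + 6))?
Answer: -10875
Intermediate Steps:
(-459 + 24)*(9 + 8*(-4 + 6)) = -435*(9 + 8*2) = -435*(9 + 16) = -435*25 = -10875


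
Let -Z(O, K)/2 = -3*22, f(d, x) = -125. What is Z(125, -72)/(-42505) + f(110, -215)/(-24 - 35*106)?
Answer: 4820237/158713670 ≈ 0.030371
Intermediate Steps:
Z(O, K) = 132 (Z(O, K) = -(-6)*22 = -2*(-66) = 132)
Z(125, -72)/(-42505) + f(110, -215)/(-24 - 35*106) = 132/(-42505) - 125/(-24 - 35*106) = 132*(-1/42505) - 125/(-24 - 3710) = -132/42505 - 125/(-3734) = -132/42505 - 125*(-1/3734) = -132/42505 + 125/3734 = 4820237/158713670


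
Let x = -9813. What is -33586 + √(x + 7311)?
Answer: -33586 + 3*I*√278 ≈ -33586.0 + 50.02*I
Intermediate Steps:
-33586 + √(x + 7311) = -33586 + √(-9813 + 7311) = -33586 + √(-2502) = -33586 + 3*I*√278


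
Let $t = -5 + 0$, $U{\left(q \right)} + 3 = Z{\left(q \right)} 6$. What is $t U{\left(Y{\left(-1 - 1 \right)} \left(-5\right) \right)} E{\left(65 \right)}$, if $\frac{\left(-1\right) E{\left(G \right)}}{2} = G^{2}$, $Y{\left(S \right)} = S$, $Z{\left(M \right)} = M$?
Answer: $2408250$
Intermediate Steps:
$U{\left(q \right)} = -3 + 6 q$ ($U{\left(q \right)} = -3 + q 6 = -3 + 6 q$)
$t = -5$
$E{\left(G \right)} = - 2 G^{2}$
$t U{\left(Y{\left(-1 - 1 \right)} \left(-5\right) \right)} E{\left(65 \right)} = - 5 \left(-3 + 6 \left(-1 - 1\right) \left(-5\right)\right) \left(- 2 \cdot 65^{2}\right) = - 5 \left(-3 + 6 \left(-1 - 1\right) \left(-5\right)\right) \left(\left(-2\right) 4225\right) = - 5 \left(-3 + 6 \left(\left(-2\right) \left(-5\right)\right)\right) \left(-8450\right) = - 5 \left(-3 + 6 \cdot 10\right) \left(-8450\right) = - 5 \left(-3 + 60\right) \left(-8450\right) = \left(-5\right) 57 \left(-8450\right) = \left(-285\right) \left(-8450\right) = 2408250$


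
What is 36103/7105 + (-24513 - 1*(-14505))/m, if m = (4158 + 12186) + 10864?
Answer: 113897948/24164105 ≈ 4.7135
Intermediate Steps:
m = 27208 (m = 16344 + 10864 = 27208)
36103/7105 + (-24513 - 1*(-14505))/m = 36103/7105 + (-24513 - 1*(-14505))/27208 = 36103*(1/7105) + (-24513 + 14505)*(1/27208) = 36103/7105 - 10008*1/27208 = 36103/7105 - 1251/3401 = 113897948/24164105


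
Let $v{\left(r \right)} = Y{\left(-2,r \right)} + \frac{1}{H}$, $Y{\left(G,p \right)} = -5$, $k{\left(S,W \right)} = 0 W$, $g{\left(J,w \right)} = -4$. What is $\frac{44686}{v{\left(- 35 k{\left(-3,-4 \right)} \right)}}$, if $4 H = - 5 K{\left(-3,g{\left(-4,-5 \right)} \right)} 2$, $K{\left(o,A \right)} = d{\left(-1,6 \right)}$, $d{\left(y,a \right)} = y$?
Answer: $- \frac{223430}{23} \approx -9714.3$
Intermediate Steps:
$k{\left(S,W \right)} = 0$
$K{\left(o,A \right)} = -1$
$H = \frac{5}{2}$ ($H = \frac{\left(-5\right) \left(-1\right) 2}{4} = \frac{5 \cdot 2}{4} = \frac{1}{4} \cdot 10 = \frac{5}{2} \approx 2.5$)
$v{\left(r \right)} = - \frac{23}{5}$ ($v{\left(r \right)} = -5 + \frac{1}{\frac{5}{2}} = -5 + \frac{2}{5} = - \frac{23}{5}$)
$\frac{44686}{v{\left(- 35 k{\left(-3,-4 \right)} \right)}} = \frac{44686}{- \frac{23}{5}} = 44686 \left(- \frac{5}{23}\right) = - \frac{223430}{23}$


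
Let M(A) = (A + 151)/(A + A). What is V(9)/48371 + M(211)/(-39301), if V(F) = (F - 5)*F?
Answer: 289775245/401117049581 ≈ 0.00072242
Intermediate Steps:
M(A) = (151 + A)/(2*A) (M(A) = (151 + A)/((2*A)) = (151 + A)*(1/(2*A)) = (151 + A)/(2*A))
V(F) = F*(-5 + F) (V(F) = (-5 + F)*F = F*(-5 + F))
V(9)/48371 + M(211)/(-39301) = (9*(-5 + 9))/48371 + ((½)*(151 + 211)/211)/(-39301) = (9*4)*(1/48371) + ((½)*(1/211)*362)*(-1/39301) = 36*(1/48371) + (181/211)*(-1/39301) = 36/48371 - 181/8292511 = 289775245/401117049581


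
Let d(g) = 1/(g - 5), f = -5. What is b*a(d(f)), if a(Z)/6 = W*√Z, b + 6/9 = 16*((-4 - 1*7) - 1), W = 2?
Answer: -1156*I*√10/5 ≈ -731.12*I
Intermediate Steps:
d(g) = 1/(-5 + g)
b = -578/3 (b = -⅔ + 16*((-4 - 1*7) - 1) = -⅔ + 16*((-4 - 7) - 1) = -⅔ + 16*(-11 - 1) = -⅔ + 16*(-12) = -⅔ - 192 = -578/3 ≈ -192.67)
a(Z) = 12*√Z (a(Z) = 6*(2*√Z) = 12*√Z)
b*a(d(f)) = -2312*√(1/(-5 - 5)) = -2312*√(1/(-10)) = -2312*√(-⅒) = -2312*I*√10/10 = -1156*I*√10/5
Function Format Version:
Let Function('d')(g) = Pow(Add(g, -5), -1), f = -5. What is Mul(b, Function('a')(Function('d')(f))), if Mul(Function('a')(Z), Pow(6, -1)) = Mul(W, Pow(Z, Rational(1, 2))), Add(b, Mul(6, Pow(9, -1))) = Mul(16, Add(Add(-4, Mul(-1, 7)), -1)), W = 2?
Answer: Mul(Rational(-1156, 5), I, Pow(10, Rational(1, 2))) ≈ Mul(-731.12, I)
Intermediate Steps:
Function('d')(g) = Pow(Add(-5, g), -1)
b = Rational(-578, 3) (b = Add(Rational(-2, 3), Mul(16, Add(Add(-4, Mul(-1, 7)), -1))) = Add(Rational(-2, 3), Mul(16, Add(Add(-4, -7), -1))) = Add(Rational(-2, 3), Mul(16, Add(-11, -1))) = Add(Rational(-2, 3), Mul(16, -12)) = Add(Rational(-2, 3), -192) = Rational(-578, 3) ≈ -192.67)
Function('a')(Z) = Mul(12, Pow(Z, Rational(1, 2))) (Function('a')(Z) = Mul(6, Mul(2, Pow(Z, Rational(1, 2)))) = Mul(12, Pow(Z, Rational(1, 2))))
Mul(b, Function('a')(Function('d')(f))) = Mul(Rational(-578, 3), Mul(12, Pow(Pow(Add(-5, -5), -1), Rational(1, 2)))) = Mul(Rational(-578, 3), Mul(12, Pow(Pow(-10, -1), Rational(1, 2)))) = Mul(Rational(-578, 3), Mul(12, Pow(Rational(-1, 10), Rational(1, 2)))) = Mul(Rational(-578, 3), Mul(12, Mul(Rational(1, 10), I, Pow(10, Rational(1, 2))))) = Mul(Rational(-578, 3), Mul(Rational(6, 5), I, Pow(10, Rational(1, 2)))) = Mul(Rational(-1156, 5), I, Pow(10, Rational(1, 2)))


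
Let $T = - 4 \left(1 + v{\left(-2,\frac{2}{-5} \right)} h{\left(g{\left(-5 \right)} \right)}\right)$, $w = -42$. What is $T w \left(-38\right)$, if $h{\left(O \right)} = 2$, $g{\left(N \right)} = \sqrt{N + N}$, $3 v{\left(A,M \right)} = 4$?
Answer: $-23408$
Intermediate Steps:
$v{\left(A,M \right)} = \frac{4}{3}$ ($v{\left(A,M \right)} = \frac{1}{3} \cdot 4 = \frac{4}{3}$)
$g{\left(N \right)} = \sqrt{2} \sqrt{N}$ ($g{\left(N \right)} = \sqrt{2 N} = \sqrt{2} \sqrt{N}$)
$T = - \frac{44}{3}$ ($T = - 4 \left(1 + \frac{4}{3} \cdot 2\right) = - 4 \left(1 + \frac{8}{3}\right) = \left(-4\right) \frac{11}{3} = - \frac{44}{3} \approx -14.667$)
$T w \left(-38\right) = \left(- \frac{44}{3}\right) \left(-42\right) \left(-38\right) = 616 \left(-38\right) = -23408$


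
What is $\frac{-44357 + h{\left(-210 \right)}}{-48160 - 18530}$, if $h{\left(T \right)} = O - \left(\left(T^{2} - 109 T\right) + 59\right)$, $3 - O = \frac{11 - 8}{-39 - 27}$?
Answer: $\frac{163391}{97812} \approx 1.6705$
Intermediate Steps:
$O = \frac{67}{22}$ ($O = 3 - \frac{11 - 8}{-39 - 27} = 3 - \frac{3}{-66} = 3 - 3 \left(- \frac{1}{66}\right) = 3 - - \frac{1}{22} = 3 + \frac{1}{22} = \frac{67}{22} \approx 3.0455$)
$h{\left(T \right)} = - \frac{1231}{22} - T^{2} + 109 T$ ($h{\left(T \right)} = \frac{67}{22} - \left(\left(T^{2} - 109 T\right) + 59\right) = \frac{67}{22} - \left(59 + T^{2} - 109 T\right) = - \frac{1231}{22} - T^{2} + 109 T$)
$\frac{-44357 + h{\left(-210 \right)}}{-48160 - 18530} = \frac{-44357 - \frac{1475011}{22}}{-48160 - 18530} = \frac{-44357 - \frac{1475011}{22}}{-66690} = \left(-44357 - \frac{1475011}{22}\right) \left(- \frac{1}{66690}\right) = \left(- \frac{2450865}{22}\right) \left(- \frac{1}{66690}\right) = \frac{163391}{97812}$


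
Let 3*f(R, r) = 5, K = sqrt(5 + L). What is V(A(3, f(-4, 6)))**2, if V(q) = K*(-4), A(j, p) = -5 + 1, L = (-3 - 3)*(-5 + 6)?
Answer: -16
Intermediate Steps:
L = -6 (L = -6*1 = -6)
K = I (K = sqrt(5 - 6) = sqrt(-1) = I ≈ 1.0*I)
f(R, r) = 5/3 (f(R, r) = (1/3)*5 = 5/3)
A(j, p) = -4
V(q) = -4*I (V(q) = I*(-4) = -4*I)
V(A(3, f(-4, 6)))**2 = (-4*I)**2 = -16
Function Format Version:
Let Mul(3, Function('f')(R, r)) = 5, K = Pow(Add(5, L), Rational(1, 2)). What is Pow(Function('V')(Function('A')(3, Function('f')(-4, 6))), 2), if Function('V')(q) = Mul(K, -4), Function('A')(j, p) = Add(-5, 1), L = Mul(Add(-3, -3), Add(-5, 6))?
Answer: -16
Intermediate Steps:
L = -6 (L = Mul(-6, 1) = -6)
K = I (K = Pow(Add(5, -6), Rational(1, 2)) = Pow(-1, Rational(1, 2)) = I ≈ Mul(1.0000, I))
Function('f')(R, r) = Rational(5, 3) (Function('f')(R, r) = Mul(Rational(1, 3), 5) = Rational(5, 3))
Function('A')(j, p) = -4
Function('V')(q) = Mul(-4, I) (Function('V')(q) = Mul(I, -4) = Mul(-4, I))
Pow(Function('V')(Function('A')(3, Function('f')(-4, 6))), 2) = Pow(Mul(-4, I), 2) = -16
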